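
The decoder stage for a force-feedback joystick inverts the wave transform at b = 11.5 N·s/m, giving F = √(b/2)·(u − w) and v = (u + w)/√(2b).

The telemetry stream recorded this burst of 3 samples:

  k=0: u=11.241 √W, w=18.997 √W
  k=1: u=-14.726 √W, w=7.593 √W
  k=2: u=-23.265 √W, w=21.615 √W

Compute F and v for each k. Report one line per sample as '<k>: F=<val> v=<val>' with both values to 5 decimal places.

0: F=-18.59823 v=6.30506
1: F=-53.51908 v=-1.48733
2: F=-107.61846 v=-0.34405

k=0: u−w=-7.75600, u+w=30.23800; √(b/2)=2.39792, √(2b)=4.79583; F=2.39792×(-7.756)=-18.59823, v=30.23800/4.79583=6.30506
k=1: u−w=-22.31900, u+w=-7.13300; √(b/2)=2.39792, √(2b)=4.79583; F=2.39792×(-22.319)=-53.51908, v=-7.13300/4.79583=-1.48733
k=2: u−w=-44.88000, u+w=-1.65000; √(b/2)=2.39792, √(2b)=4.79583; F=2.39792×(-44.88)=-107.61846, v=-1.65000/4.79583=-0.34405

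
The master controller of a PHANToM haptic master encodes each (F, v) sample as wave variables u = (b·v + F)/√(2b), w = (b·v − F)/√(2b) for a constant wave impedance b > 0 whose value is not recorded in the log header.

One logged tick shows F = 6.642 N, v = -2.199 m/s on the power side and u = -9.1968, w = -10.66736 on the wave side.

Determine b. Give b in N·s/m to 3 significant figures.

u + w = -19.86416;  u + w = √(2b)·v, so √(2b) = -19.86416/(-2.199) = 9.03327.
b = (√(2b))²/2 = 81.59996/2 = 40.79998.
(Check via u − w = 2F/√(2b): u − w = 1.47056, 2F/√(2b) = 1.47056.)

b = 40.8 N·s/m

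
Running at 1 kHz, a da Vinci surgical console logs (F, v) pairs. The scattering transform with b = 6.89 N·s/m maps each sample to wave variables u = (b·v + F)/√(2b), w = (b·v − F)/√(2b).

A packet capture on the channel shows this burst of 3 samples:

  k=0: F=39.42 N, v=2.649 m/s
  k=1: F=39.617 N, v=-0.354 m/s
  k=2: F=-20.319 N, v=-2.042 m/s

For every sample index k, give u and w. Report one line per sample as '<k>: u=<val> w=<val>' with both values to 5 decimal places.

k=0: b·v=6.89×2.649=18.25161; √(2b)=3.71214; u=(18.25161+39.42)/3.71214=15.53594, w=(18.25161−39.42)/3.71214=-5.70247
k=1: b·v=6.89×(-0.354)=-2.43906; √(2b)=3.71214; u=(-2.43906+39.617)/3.71214=10.01523, w=(-2.43906−39.617)/3.71214=-11.32932
k=2: b·v=6.89×(-2.042)=-14.06938; √(2b)=3.71214; u=(-14.06938+(-20.319))/3.71214=-9.26376, w=(-14.06938−(-20.319))/3.71214=1.68356

0: u=15.53594 w=-5.70247
1: u=10.01523 w=-11.32932
2: u=-9.26376 w=1.68356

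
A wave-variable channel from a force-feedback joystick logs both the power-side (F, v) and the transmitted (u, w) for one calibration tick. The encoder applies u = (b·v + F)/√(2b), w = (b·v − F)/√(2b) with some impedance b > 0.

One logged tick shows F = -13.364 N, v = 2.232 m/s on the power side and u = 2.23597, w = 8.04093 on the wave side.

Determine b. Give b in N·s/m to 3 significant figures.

b = 10.6 N·s/m

u + w = 10.27690;  u + w = √(2b)·v, so √(2b) = 10.27690/2.232 = 4.60435.
b = (√(2b))²/2 = 21.20000/2 = 10.60000.
(Check via u − w = 2F/√(2b): u − w = -5.80496, 2F/√(2b) = -5.80495.)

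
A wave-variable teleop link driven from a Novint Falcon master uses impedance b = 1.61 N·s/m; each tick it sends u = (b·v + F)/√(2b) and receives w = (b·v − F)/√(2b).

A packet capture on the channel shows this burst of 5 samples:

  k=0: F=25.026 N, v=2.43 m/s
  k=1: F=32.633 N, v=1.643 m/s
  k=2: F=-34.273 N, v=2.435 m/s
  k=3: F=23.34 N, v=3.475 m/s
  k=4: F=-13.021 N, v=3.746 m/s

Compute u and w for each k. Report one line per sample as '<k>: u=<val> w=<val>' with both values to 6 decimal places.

k=0: b·v=1.61×2.43=3.912300; √(2b)=1.794436; u=(3.912300+25.026)/1.794436=16.126684, w=(3.912300−25.026)/1.794436=-11.766205
k=1: b·v=1.61×1.643=2.645230; √(2b)=1.794436; u=(2.645230+32.633)/1.794436=19.659789, w=(2.645230−32.633)/1.794436=-16.711531
k=2: b·v=1.61×2.435=3.920350; √(2b)=1.794436; u=(3.920350+(-34.273))/1.794436=-16.914871, w=(3.920350−(-34.273))/1.794436=21.284322
k=3: b·v=1.61×3.475=5.594750; √(2b)=1.794436; u=(5.594750+23.34)/1.794436=16.124706, w=(5.594750−23.34)/1.794436=-9.889041
k=4: b·v=1.61×3.746=6.031060; √(2b)=1.794436; u=(6.031060+(-13.021))/1.794436=-3.895341, w=(6.031060−(-13.021))/1.794436=10.617298

0: u=16.126684 w=-11.766205
1: u=19.659789 w=-16.711531
2: u=-16.914871 w=21.284322
3: u=16.124706 w=-9.889041
4: u=-3.895341 w=10.617298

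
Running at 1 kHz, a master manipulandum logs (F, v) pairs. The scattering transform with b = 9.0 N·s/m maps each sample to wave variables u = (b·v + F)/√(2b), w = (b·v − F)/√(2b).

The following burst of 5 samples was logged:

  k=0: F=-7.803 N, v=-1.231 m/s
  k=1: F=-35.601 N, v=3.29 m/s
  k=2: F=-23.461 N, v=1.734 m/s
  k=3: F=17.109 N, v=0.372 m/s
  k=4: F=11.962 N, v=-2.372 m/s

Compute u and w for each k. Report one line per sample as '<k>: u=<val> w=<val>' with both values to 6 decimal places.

k=0: b·v=9.0×(-1.231)=-11.079000; √(2b)=4.242641; u=(-11.079000+(-7.803))/4.242641=-4.450530, w=(-11.079000−(-7.803))/4.242641=-0.772161
k=1: b·v=9.0×3.29=29.610000; √(2b)=4.242641; u=(29.610000+(-35.601))/4.242641=-1.412092, w=(29.610000−(-35.601))/4.242641=15.370380
k=2: b·v=9.0×1.734=15.606000; √(2b)=4.242641; u=(15.606000+(-23.461))/4.242641=-1.851441, w=(15.606000−(-23.461))/4.242641=9.208180
k=3: b·v=9.0×0.372=3.348000; √(2b)=4.242641; u=(3.348000+17.109)/4.242641=4.821761, w=(3.348000−17.109)/4.242641=-3.243499
k=4: b·v=9.0×(-2.372)=-21.348000; √(2b)=4.242641; u=(-21.348000+11.962)/4.242641=-2.212301, w=(-21.348000−11.962)/4.242641=-7.851242

0: u=-4.450530 w=-0.772161
1: u=-1.412092 w=15.370380
2: u=-1.851441 w=9.208180
3: u=4.821761 w=-3.243499
4: u=-2.212301 w=-7.851242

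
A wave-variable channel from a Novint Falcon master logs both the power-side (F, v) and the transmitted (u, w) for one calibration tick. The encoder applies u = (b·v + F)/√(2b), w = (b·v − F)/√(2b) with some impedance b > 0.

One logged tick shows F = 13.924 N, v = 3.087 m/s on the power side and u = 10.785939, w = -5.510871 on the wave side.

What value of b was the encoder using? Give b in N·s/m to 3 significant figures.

u + w = 5.275068;  u + w = √(2b)·v, so √(2b) = 5.275068/3.087 = 1.708801.
b = (√(2b))²/2 = 2.920000/2 = 1.460000.
(Check via u − w = 2F/√(2b): u − w = 16.296810, 2F/√(2b) = 16.296809.)

b = 1.46 N·s/m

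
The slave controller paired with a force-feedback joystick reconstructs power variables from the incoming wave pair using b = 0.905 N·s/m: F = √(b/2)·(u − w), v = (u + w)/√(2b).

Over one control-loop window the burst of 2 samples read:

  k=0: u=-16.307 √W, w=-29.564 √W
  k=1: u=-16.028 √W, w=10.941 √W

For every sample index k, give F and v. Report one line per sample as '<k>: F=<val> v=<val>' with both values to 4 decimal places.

0: F=8.9177 v=-34.0956
1: F=-18.1415 v=-3.7811

k=0: u−w=13.2570, u+w=-45.8710; √(b/2)=0.6727, √(2b)=1.3454; F=0.6727×13.257=8.9177, v=-45.8710/1.3454=-34.0956
k=1: u−w=-26.9690, u+w=-5.0870; √(b/2)=0.6727, √(2b)=1.3454; F=0.6727×(-26.969)=-18.1415, v=-5.0870/1.3454=-3.7811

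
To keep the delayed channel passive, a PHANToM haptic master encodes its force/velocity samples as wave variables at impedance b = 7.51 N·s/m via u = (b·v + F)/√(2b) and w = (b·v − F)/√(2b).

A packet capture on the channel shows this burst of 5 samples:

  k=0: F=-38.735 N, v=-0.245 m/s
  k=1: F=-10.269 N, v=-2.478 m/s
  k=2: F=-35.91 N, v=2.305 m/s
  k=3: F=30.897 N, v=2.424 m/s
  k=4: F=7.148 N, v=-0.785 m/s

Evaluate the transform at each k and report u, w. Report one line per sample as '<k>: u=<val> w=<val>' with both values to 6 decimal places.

k=0: b·v=7.51×(-0.245)=-1.839950; √(2b)=3.875564; u=(-1.839950+(-38.735))/3.875564=-10.469430, w=(-1.839950−(-38.735))/3.875564=9.519916
k=1: b·v=7.51×(-2.478)=-18.609780; √(2b)=3.875564; u=(-18.609780+(-10.269))/3.875564=-7.451503, w=(-18.609780−(-10.269))/3.875564=-2.152146
k=2: b·v=7.51×2.305=17.310550; √(2b)=3.875564; u=(17.310550+(-35.91))/3.875564=-4.799159, w=(17.310550−(-35.91))/3.875564=13.732335
k=3: b·v=7.51×2.424=18.204240; √(2b)=3.875564; u=(18.204240+30.897)/3.875564=12.669442, w=(18.204240−30.897)/3.875564=-3.275074
k=4: b·v=7.51×(-0.785)=-5.895350; √(2b)=3.875564; u=(-5.895350+7.148)/3.875564=0.323217, w=(-5.895350−7.148)/3.875564=-3.365536

0: u=-10.469430 w=9.519916
1: u=-7.451503 w=-2.152146
2: u=-4.799159 w=13.732335
3: u=12.669442 w=-3.275074
4: u=0.323217 w=-3.365536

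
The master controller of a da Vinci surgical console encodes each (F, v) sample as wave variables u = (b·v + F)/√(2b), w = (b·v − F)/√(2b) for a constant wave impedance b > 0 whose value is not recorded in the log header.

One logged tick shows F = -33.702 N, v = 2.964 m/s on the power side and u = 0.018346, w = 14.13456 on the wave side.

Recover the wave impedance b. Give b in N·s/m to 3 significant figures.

u + w = 14.152906;  u + w = √(2b)·v, so √(2b) = 14.152906/2.964 = 4.774935.
b = (√(2b))²/2 = 22.800000/2 = 11.400000.
(Check via u − w = 2F/√(2b): u − w = -14.116214, 2F/√(2b) = -14.116214.)

b = 11.4 N·s/m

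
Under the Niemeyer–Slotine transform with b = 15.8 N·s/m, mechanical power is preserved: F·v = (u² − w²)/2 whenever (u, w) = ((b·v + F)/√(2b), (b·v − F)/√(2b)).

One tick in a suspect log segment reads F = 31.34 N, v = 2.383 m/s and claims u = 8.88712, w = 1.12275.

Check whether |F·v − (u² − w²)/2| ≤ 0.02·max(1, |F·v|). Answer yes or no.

no

F·v = 31.34×2.383 = 74.68322 W.
(u² − w²)/2 = (78.98090 − 1.26057)/2 = 38.86017 W.
|Δ| = 35.82305;  2% of max(1, |F·v|) = 1.49366.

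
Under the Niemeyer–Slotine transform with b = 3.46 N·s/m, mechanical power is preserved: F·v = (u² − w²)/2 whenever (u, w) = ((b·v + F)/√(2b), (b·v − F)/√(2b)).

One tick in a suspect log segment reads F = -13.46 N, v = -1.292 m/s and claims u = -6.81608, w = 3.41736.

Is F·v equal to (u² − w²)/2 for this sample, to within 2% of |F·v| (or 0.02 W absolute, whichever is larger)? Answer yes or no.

F·v = (-13.46)×(-1.292) = 17.39032 W.
(u² − w²)/2 = (46.45895 − 11.67835)/2 = 17.39030 W.
|Δ| = 0.00002;  2% of max(1, |F·v|) = 0.34781.

yes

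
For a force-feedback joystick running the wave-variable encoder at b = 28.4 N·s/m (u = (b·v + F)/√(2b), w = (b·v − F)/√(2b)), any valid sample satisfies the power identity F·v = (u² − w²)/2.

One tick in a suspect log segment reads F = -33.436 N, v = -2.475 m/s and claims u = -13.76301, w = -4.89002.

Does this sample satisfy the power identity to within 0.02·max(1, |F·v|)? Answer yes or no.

F·v = (-33.436)×(-2.475) = 82.75410 W.
(u² − w²)/2 = (189.42044 − 23.91230)/2 = 82.75407 W.
|Δ| = 0.00003;  2% of max(1, |F·v|) = 1.65508.

yes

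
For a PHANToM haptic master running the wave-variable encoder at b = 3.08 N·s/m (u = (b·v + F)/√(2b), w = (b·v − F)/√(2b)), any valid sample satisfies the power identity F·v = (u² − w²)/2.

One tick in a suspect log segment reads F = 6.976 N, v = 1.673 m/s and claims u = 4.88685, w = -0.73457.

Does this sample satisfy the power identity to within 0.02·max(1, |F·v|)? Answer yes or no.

F·v = 6.976×1.673 = 11.6708 W.
(u² − w²)/2 = (23.8813 − 0.5396)/2 = 11.6709 W.
|Δ| = 0.0000;  2% of max(1, |F·v|) = 0.2334.

yes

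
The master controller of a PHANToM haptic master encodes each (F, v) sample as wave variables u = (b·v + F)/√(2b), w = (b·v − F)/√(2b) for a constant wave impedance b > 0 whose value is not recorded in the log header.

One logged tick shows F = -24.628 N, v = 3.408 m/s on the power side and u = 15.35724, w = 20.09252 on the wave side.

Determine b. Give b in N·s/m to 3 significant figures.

u + w = 35.4498;  u + w = √(2b)·v, so √(2b) = 35.4498/3.408 = 10.4019.
b = (√(2b))²/2 = 108.2000/2 = 54.1000.
(Check via u − w = 2F/√(2b): u − w = -4.7353, 2F/√(2b) = -4.7353.)

b = 54.1 N·s/m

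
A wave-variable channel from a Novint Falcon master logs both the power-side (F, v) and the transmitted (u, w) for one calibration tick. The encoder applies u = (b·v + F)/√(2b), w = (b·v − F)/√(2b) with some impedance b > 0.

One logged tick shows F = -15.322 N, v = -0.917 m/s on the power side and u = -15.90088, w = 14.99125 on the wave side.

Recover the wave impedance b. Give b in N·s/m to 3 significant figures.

u + w = -0.9096;  u + w = √(2b)·v, so √(2b) = -0.9096/(-0.917) = 0.9920.
b = (√(2b))²/2 = 0.9840/2 = 0.4920.
(Check via u − w = 2F/√(2b): u − w = -30.8921, 2F/√(2b) = -30.8923.)

b = 0.492 N·s/m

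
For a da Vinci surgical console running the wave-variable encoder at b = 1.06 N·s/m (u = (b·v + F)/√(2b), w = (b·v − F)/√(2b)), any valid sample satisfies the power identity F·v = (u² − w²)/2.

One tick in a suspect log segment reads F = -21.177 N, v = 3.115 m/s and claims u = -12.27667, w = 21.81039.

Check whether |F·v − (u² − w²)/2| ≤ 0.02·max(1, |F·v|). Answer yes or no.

F·v = (-21.177)×3.115 = -65.96636 W.
(u² − w²)/2 = (150.71663 − 475.69311)/2 = -162.48824 W.
|Δ| = 96.52189;  2% of max(1, |F·v|) = 1.31933.

no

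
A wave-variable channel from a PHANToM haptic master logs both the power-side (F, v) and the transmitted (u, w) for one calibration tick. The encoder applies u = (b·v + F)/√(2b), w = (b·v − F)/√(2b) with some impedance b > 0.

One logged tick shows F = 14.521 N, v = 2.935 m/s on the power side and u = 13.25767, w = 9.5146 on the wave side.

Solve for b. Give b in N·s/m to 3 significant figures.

u + w = 22.7723;  u + w = √(2b)·v, so √(2b) = 22.7723/2.935 = 7.7589.
b = (√(2b))²/2 = 60.2000/2 = 30.1000.
(Check via u − w = 2F/√(2b): u − w = 3.7431, 2F/√(2b) = 3.7431.)

b = 30.1 N·s/m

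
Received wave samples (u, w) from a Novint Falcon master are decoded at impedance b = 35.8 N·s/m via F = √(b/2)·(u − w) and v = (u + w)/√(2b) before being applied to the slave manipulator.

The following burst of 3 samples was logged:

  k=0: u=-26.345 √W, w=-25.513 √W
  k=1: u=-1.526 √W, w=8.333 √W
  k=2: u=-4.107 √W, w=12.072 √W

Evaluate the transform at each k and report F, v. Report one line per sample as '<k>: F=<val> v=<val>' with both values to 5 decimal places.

k=0: u−w=-0.83200, u+w=-51.85800; √(b/2)=4.23084, √(2b)=8.46168; F=4.23084×(-0.832)=-3.52006, v=-51.85800/8.46168=-6.12857
k=1: u−w=-9.85900, u+w=6.80700; √(b/2)=4.23084, √(2b)=8.46168; F=4.23084×(-9.859)=-41.71184, v=6.80700/8.46168=0.80445
k=2: u−w=-16.17900, u+w=7.96500; √(b/2)=4.23084, √(2b)=8.46168; F=4.23084×(-16.179)=-68.45075, v=7.96500/8.46168=0.94130

0: F=-3.52006 v=-6.12857
1: F=-41.71184 v=0.80445
2: F=-68.45075 v=0.94130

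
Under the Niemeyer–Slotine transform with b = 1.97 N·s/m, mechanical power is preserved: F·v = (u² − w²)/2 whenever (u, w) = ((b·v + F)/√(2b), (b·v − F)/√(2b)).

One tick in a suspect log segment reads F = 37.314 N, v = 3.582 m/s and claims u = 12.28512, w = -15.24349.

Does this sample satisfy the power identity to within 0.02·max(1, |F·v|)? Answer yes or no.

F·v = 37.314×3.582 = 133.6587 W.
(u² − w²)/2 = (150.9242 − 232.3640)/2 = -40.7199 W.
|Δ| = 174.3787;  2% of max(1, |F·v|) = 2.6732.

no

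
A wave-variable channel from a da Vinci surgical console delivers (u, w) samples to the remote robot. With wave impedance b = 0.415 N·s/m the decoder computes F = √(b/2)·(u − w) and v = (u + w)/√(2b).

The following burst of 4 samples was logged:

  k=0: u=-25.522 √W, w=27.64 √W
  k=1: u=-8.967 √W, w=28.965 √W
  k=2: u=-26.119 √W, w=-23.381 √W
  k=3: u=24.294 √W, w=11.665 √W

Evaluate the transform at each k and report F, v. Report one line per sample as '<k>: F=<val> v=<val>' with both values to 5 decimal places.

k=0: u−w=-53.16200, u+w=2.11800; √(b/2)=0.45552, √(2b)=0.91104; F=0.45552×(-53.162)=-24.21644, v=2.11800/0.91104=2.32481
k=1: u−w=-37.93200, u+w=19.99800; √(b/2)=0.45552, √(2b)=0.91104; F=0.45552×(-37.932)=-17.27885, v=19.99800/0.91104=21.95066
k=2: u−w=-2.73800, u+w=-49.50000; √(b/2)=0.45552, √(2b)=0.91104; F=0.45552×(-2.738)=-1.24722, v=-49.50000/0.91104=-54.33331
k=3: u−w=12.62900, u+w=35.95900; √(b/2)=0.45552, √(2b)=0.91104; F=0.45552×12.629=5.75278, v=35.95900/0.91104=39.47013

0: F=-24.21644 v=2.32481
1: F=-17.27885 v=21.95066
2: F=-1.24722 v=-54.33331
3: F=5.75278 v=39.47013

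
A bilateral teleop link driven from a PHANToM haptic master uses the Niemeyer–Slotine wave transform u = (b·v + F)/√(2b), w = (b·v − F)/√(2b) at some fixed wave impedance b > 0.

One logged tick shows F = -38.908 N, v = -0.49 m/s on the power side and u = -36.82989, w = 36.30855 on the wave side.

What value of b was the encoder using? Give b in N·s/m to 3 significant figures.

b = 0.566 N·s/m

u + w = -0.5213;  u + w = √(2b)·v, so √(2b) = -0.5213/(-0.49) = 1.0640.
b = (√(2b))²/2 = 1.1320/2 = 0.5660.
(Check via u − w = 2F/√(2b): u − w = -73.1384, 2F/√(2b) = -73.1381.)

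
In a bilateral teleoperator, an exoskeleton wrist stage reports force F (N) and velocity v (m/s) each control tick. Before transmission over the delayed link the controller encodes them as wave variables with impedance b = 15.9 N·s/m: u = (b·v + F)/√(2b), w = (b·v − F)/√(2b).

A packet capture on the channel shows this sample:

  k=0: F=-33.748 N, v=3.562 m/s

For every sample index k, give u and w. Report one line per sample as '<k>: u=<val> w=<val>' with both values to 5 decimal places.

k=0: b·v=15.9×3.562=56.63580; √(2b)=5.63915; u=(56.63580+(-33.748))/5.63915=4.05873, w=(56.63580−(-33.748))/5.63915=16.02792

0: u=4.05873 w=16.02792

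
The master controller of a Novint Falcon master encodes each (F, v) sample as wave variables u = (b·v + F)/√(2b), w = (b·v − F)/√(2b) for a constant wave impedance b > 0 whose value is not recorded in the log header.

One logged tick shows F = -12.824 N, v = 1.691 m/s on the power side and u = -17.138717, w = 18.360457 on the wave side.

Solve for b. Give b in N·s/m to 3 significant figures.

b = 0.261 N·s/m

u + w = 1.221740;  u + w = √(2b)·v, so √(2b) = 1.221740/1.691 = 0.722496.
b = (√(2b))²/2 = 0.522000/2 = 0.261000.
(Check via u − w = 2F/√(2b): u − w = -35.499174, 2F/√(2b) = -35.499180.)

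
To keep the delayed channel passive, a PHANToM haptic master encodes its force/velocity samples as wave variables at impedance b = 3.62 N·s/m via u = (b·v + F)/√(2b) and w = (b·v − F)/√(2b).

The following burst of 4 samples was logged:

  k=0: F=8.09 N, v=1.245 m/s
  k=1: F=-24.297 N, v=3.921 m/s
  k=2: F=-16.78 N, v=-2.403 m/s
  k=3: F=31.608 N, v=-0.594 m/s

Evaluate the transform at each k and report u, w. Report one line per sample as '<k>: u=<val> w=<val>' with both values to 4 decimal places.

k=0: b·v=3.62×1.245=4.5069; √(2b)=2.6907; u=(4.5069+8.09)/2.6907=4.6816, w=(4.5069−8.09)/2.6907=-1.3316
k=1: b·v=3.62×3.921=14.1940; √(2b)=2.6907; u=(14.1940+(-24.297))/2.6907=-3.7547, w=(14.1940−(-24.297))/2.6907=14.3051
k=2: b·v=3.62×(-2.403)=-8.6989; √(2b)=2.6907; u=(-8.6989+(-16.78))/2.6907=-9.4691, w=(-8.6989−(-16.78))/2.6907=3.0033
k=3: b·v=3.62×(-0.594)=-2.1503; √(2b)=2.6907; u=(-2.1503+31.608)/2.6907=10.9479, w=(-2.1503−31.608)/2.6907=-12.5462

0: u=4.6816 w=-1.3316
1: u=-3.7547 w=14.3051
2: u=-9.4691 w=3.0033
3: u=10.9479 w=-12.5462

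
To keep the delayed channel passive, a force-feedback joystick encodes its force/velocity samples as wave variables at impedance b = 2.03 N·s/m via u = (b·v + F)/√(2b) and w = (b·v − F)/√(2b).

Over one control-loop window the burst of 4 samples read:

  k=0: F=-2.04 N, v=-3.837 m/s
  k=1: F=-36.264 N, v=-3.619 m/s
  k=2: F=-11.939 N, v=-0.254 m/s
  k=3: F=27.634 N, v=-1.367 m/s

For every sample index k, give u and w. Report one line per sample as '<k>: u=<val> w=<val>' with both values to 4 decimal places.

k=0: b·v=2.03×(-3.837)=-7.7891; √(2b)=2.0149; u=(-7.7891+(-2.04))/2.0149=-4.8781, w=(-7.7891−(-2.04))/2.0149=-2.8532
k=1: b·v=2.03×(-3.619)=-7.3466; √(2b)=2.0149; u=(-7.3466+(-36.264))/2.0149=-21.6436, w=(-7.3466−(-36.264))/2.0149=14.3515
k=2: b·v=2.03×(-0.254)=-0.5156; √(2b)=2.0149; u=(-0.5156+(-11.939))/2.0149=-6.1811, w=(-0.5156−(-11.939))/2.0149=5.6693
k=3: b·v=2.03×(-1.367)=-2.7750; √(2b)=2.0149; u=(-2.7750+27.634)/2.0149=12.3373, w=(-2.7750−27.634)/2.0149=-15.0917

0: u=-4.8781 w=-2.8532
1: u=-21.6436 w=14.3515
2: u=-6.1811 w=5.6693
3: u=12.3373 w=-15.0917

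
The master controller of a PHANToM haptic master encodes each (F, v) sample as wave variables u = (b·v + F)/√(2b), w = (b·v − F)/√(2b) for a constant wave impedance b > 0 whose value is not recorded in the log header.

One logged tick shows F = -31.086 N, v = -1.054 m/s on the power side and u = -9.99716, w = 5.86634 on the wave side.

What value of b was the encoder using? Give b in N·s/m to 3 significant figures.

u + w = -4.13082;  u + w = √(2b)·v, so √(2b) = -4.13082/(-1.054) = 3.91918.
b = (√(2b))²/2 = 15.36000/2 = 7.68000.
(Check via u − w = 2F/√(2b): u − w = -15.86350, 2F/√(2b) = -15.86351.)

b = 7.68 N·s/m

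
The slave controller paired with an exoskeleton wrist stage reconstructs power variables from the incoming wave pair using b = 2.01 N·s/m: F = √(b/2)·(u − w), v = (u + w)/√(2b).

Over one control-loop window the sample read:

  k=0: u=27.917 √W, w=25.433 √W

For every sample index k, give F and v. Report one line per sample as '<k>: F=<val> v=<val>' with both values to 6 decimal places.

k=0: u−w=2.484000, u+w=53.350000; √(b/2)=1.002497, √(2b)=2.004994; F=1.002497×2.484=2.490202, v=53.350000/2.004994=26.608562

0: F=2.490202 v=26.608562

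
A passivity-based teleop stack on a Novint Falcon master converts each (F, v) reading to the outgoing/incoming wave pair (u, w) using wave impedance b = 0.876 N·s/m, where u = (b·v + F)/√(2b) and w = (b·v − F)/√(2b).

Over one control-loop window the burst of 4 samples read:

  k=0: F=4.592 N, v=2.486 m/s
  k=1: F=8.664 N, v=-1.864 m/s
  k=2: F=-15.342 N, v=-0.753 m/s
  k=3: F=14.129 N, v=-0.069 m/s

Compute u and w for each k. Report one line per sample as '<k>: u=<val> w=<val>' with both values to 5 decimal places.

0: u=5.11452 w=-1.82397
1: u=5.31200 w=-7.77925
2: u=-12.08919 w=11.09249
3: u=10.62876 w=-10.72009

k=0: b·v=0.876×2.486=2.17774; √(2b)=1.32363; u=(2.17774+4.592)/1.32363=5.11452, w=(2.17774−4.592)/1.32363=-1.82397
k=1: b·v=0.876×(-1.864)=-1.63286; √(2b)=1.32363; u=(-1.63286+8.664)/1.32363=5.31200, w=(-1.63286−8.664)/1.32363=-7.77925
k=2: b·v=0.876×(-0.753)=-0.65963; √(2b)=1.32363; u=(-0.65963+(-15.342))/1.32363=-12.08919, w=(-0.65963−(-15.342))/1.32363=11.09249
k=3: b·v=0.876×(-0.069)=-0.06044; √(2b)=1.32363; u=(-0.06044+14.129)/1.32363=10.62876, w=(-0.06044−14.129)/1.32363=-10.72009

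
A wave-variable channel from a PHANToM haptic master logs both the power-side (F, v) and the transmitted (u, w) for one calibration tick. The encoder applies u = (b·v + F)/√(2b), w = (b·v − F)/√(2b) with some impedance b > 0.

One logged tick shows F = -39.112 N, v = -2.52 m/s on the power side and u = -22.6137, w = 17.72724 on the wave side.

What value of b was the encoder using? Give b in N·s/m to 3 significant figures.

b = 1.88 N·s/m

u + w = -4.8865;  u + w = √(2b)·v, so √(2b) = -4.8865/(-2.52) = 1.9391.
b = (√(2b))²/2 = 3.7600/2 = 1.8800.
(Check via u − w = 2F/√(2b): u − w = -40.3409, 2F/√(2b) = -40.3410.)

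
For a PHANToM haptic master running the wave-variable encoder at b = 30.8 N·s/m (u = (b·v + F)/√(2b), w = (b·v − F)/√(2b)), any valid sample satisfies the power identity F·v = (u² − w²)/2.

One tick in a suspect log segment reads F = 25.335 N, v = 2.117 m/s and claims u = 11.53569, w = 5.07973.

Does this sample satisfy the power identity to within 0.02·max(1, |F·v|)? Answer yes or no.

yes

F·v = 25.335×2.117 = 53.63419 W.
(u² − w²)/2 = (133.07214 − 25.80366)/2 = 53.63424 W.
|Δ| = 0.00005;  2% of max(1, |F·v|) = 1.07268.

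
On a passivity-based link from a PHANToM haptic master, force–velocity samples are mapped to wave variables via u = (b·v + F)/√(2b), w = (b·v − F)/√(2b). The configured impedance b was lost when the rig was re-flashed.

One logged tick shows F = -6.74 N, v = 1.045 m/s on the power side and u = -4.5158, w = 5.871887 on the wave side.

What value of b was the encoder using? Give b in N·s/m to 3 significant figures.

u + w = 1.356087;  u + w = √(2b)·v, so √(2b) = 1.356087/1.045 = 1.297691.
b = (√(2b))²/2 = 1.684002/2 = 0.842001.
(Check via u − w = 2F/√(2b): u − w = -10.387687, 2F/√(2b) = -10.387682.)

b = 0.842 N·s/m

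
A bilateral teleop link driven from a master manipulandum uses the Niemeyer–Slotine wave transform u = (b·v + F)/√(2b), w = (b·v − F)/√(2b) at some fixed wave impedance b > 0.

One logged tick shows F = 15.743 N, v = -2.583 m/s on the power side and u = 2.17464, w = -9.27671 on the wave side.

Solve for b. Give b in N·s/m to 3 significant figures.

b = 3.78 N·s/m

u + w = -7.10207;  u + w = √(2b)·v, so √(2b) = -7.10207/(-2.583) = 2.74954.
b = (√(2b))²/2 = 7.55999/2 = 3.77999.
(Check via u − w = 2F/√(2b): u − w = 11.45135, 2F/√(2b) = 11.45136.)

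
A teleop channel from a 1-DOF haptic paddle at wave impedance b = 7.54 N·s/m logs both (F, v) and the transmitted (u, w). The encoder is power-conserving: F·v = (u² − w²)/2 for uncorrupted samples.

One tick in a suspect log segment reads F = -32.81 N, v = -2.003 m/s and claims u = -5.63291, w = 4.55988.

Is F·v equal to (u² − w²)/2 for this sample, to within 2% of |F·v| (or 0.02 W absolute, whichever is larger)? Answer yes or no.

F·v = (-32.81)×(-2.003) = 65.71843 W.
(u² − w²)/2 = (31.72968 − 20.79251)/2 = 5.46858 W.
|Δ| = 60.24985;  2% of max(1, |F·v|) = 1.31437.

no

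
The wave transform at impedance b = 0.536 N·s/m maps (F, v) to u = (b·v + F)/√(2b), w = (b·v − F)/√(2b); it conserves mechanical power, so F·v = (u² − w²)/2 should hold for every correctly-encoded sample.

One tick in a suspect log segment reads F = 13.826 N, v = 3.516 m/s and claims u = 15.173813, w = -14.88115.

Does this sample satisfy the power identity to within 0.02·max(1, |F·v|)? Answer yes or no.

F·v = 13.826×3.516 = 48.612216 W.
(u² − w²)/2 = (230.244601 − 221.448625)/2 = 4.397988 W.
|Δ| = 44.214228;  2% of max(1, |F·v|) = 0.972244.

no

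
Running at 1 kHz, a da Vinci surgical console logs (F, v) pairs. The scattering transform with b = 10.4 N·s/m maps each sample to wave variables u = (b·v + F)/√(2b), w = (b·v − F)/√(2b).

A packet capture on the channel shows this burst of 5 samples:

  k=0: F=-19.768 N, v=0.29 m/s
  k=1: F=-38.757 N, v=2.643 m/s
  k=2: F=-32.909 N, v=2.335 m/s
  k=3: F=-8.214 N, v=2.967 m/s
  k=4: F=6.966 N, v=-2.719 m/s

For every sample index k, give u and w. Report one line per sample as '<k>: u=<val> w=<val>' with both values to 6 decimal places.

0: u=-3.673119 w=4.995722
1: u=-2.471067 w=14.525002
2: u=-1.891156 w=12.540395
3: u=4.964762 w=8.566840
4: u=-4.672877 w=-7.727671

k=0: b·v=10.4×0.29=3.016000; √(2b)=4.560702; u=(3.016000+(-19.768))/4.560702=-3.673119, w=(3.016000−(-19.768))/4.560702=4.995722
k=1: b·v=10.4×2.643=27.487200; √(2b)=4.560702; u=(27.487200+(-38.757))/4.560702=-2.471067, w=(27.487200−(-38.757))/4.560702=14.525002
k=2: b·v=10.4×2.335=24.284000; √(2b)=4.560702; u=(24.284000+(-32.909))/4.560702=-1.891156, w=(24.284000−(-32.909))/4.560702=12.540395
k=3: b·v=10.4×2.967=30.856800; √(2b)=4.560702; u=(30.856800+(-8.214))/4.560702=4.964762, w=(30.856800−(-8.214))/4.560702=8.566840
k=4: b·v=10.4×(-2.719)=-28.277600; √(2b)=4.560702; u=(-28.277600+6.966)/4.560702=-4.672877, w=(-28.277600−6.966)/4.560702=-7.727671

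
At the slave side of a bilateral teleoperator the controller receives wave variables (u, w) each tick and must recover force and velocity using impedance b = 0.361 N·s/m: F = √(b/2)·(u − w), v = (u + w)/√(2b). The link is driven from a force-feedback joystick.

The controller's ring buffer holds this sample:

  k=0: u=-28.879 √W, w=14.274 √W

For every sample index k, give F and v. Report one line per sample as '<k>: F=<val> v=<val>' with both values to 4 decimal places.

k=0: u−w=-43.1530, u+w=-14.6050; √(b/2)=0.4249, √(2b)=0.8497; F=0.4249×(-43.153)=-18.3337, v=-14.6050/0.8497=-17.1883

0: F=-18.3337 v=-17.1883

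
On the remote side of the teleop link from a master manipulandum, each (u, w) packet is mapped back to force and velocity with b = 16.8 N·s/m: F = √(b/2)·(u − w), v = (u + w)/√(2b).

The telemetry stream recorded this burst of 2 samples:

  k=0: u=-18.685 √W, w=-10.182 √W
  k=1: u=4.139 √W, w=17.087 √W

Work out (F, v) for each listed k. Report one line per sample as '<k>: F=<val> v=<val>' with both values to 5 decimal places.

0: F=-24.64404 v=-4.98003
1: F=-37.52687 v=3.66183

k=0: u−w=-8.50300, u+w=-28.86700; √(b/2)=2.89828, √(2b)=5.79655; F=2.89828×(-8.503)=-24.64404, v=-28.86700/5.79655=-4.98003
k=1: u−w=-12.94800, u+w=21.22600; √(b/2)=2.89828, √(2b)=5.79655; F=2.89828×(-12.948)=-37.52687, v=21.22600/5.79655=3.66183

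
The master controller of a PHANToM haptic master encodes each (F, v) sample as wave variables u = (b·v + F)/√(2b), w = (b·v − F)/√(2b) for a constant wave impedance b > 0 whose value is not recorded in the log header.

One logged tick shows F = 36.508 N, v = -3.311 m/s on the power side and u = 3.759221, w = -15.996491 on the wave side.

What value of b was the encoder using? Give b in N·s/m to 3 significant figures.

b = 6.83 N·s/m

u + w = -12.237270;  u + w = √(2b)·v, so √(2b) = -12.237270/(-3.311) = 3.695944.
b = (√(2b))²/2 = 13.660001/2 = 6.830000.
(Check via u − w = 2F/√(2b): u − w = 19.755712, 2F/√(2b) = 19.755712.)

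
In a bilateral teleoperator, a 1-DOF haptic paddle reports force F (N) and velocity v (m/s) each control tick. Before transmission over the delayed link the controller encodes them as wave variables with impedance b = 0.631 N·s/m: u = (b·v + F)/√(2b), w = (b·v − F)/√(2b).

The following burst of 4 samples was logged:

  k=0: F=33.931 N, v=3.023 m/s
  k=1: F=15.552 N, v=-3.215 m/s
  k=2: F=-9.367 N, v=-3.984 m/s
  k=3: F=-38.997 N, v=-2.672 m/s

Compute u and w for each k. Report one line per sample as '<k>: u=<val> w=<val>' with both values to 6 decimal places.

0: u=31.902176 w=-28.506175
1: u=12.037994 w=-15.649686
2: u=-10.575960 w=6.100384
3: u=-36.214595 w=33.212903

k=0: b·v=0.631×3.023=1.907513; √(2b)=1.123388; u=(1.907513+33.931)/1.123388=31.902176, w=(1.907513−33.931)/1.123388=-28.506175
k=1: b·v=0.631×(-3.215)=-2.028665; √(2b)=1.123388; u=(-2.028665+15.552)/1.123388=12.037994, w=(-2.028665−15.552)/1.123388=-15.649686
k=2: b·v=0.631×(-3.984)=-2.513904; √(2b)=1.123388; u=(-2.513904+(-9.367))/1.123388=-10.575960, w=(-2.513904−(-9.367))/1.123388=6.100384
k=3: b·v=0.631×(-2.672)=-1.686032; √(2b)=1.123388; u=(-1.686032+(-38.997))/1.123388=-36.214595, w=(-1.686032−(-38.997))/1.123388=33.212903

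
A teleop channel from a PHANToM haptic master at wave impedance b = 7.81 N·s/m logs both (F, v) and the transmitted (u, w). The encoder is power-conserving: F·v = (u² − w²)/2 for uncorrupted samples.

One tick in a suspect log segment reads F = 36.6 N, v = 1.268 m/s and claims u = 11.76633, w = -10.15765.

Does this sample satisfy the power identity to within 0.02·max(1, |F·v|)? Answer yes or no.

F·v = 36.6×1.268 = 46.40880 W.
(u² − w²)/2 = (138.44652 − 103.17785)/2 = 17.63433 W.
|Δ| = 28.77447;  2% of max(1, |F·v|) = 0.92818.

no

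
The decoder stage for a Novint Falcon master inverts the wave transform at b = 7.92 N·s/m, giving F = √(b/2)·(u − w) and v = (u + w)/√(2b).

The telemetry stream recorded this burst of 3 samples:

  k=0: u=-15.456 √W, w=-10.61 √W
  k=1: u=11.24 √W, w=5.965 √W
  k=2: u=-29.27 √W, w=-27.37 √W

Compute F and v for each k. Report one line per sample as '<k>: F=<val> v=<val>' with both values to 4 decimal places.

0: F=-9.6434 v=-6.5493
1: F=10.4971 v=4.3229
2: F=-3.7810 v=-14.2313

k=0: u−w=-4.8460, u+w=-26.0660; √(b/2)=1.9900, √(2b)=3.9799; F=1.9900×(-4.846)=-9.6434, v=-26.0660/3.9799=-6.5493
k=1: u−w=5.2750, u+w=17.2050; √(b/2)=1.9900, √(2b)=3.9799; F=1.9900×5.275=10.4971, v=17.2050/3.9799=4.3229
k=2: u−w=-1.9000, u+w=-56.6400; √(b/2)=1.9900, √(2b)=3.9799; F=1.9900×(-1.9)=-3.7810, v=-56.6400/3.9799=-14.2313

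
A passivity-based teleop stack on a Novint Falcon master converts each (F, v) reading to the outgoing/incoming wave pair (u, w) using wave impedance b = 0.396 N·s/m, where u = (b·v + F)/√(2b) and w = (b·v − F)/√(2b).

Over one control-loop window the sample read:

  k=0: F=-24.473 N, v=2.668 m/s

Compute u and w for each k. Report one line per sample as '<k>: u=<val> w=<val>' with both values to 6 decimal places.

k=0: b·v=0.396×2.668=1.056528; √(2b)=0.889944; u=(1.056528+(-24.473))/0.889944=-26.312304, w=(1.056528−(-24.473))/0.889944=28.686674

0: u=-26.312304 w=28.686674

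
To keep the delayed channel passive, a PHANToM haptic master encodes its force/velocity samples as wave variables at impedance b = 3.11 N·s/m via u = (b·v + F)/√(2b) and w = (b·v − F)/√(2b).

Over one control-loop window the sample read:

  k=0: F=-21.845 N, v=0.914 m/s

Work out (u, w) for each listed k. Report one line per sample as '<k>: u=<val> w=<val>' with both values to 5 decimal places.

k=0: b·v=3.11×0.914=2.84254; √(2b)=2.49399; u=(2.84254+(-21.845))/2.49399=-7.61929, w=(2.84254−(-21.845))/2.49399=9.89880

0: u=-7.61929 w=9.89880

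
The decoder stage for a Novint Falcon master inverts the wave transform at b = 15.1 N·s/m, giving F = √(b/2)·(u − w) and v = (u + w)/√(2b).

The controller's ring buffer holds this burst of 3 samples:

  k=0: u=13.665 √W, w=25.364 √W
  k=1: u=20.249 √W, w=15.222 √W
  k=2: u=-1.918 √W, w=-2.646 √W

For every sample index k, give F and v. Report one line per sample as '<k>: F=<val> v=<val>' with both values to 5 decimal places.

k=0: u−w=-11.69900, u+w=39.02900; √(b/2)=2.74773, √(2b)=5.49545; F=2.74773×(-11.699)=-32.14565, v=39.02900/5.49545=7.10205
k=1: u−w=5.02700, u+w=35.47100; √(b/2)=2.74773, √(2b)=5.49545; F=2.74773×5.027=13.81282, v=35.47100/5.49545=6.45461
k=2: u−w=0.72800, u+w=-4.56400; √(b/2)=2.74773, √(2b)=5.49545; F=2.74773×0.728=2.00034, v=-4.56400/5.49545=-0.83050

0: F=-32.14565 v=7.10205
1: F=13.81282 v=6.45461
2: F=2.00034 v=-0.83050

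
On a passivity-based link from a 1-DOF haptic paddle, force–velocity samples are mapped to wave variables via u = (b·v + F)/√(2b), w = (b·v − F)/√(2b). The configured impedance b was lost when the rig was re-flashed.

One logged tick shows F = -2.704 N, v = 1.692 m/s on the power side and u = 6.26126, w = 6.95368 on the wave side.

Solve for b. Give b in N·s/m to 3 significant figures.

b = 30.5 N·s/m

u + w = 13.21494;  u + w = √(2b)·v, so √(2b) = 13.21494/1.692 = 7.81025.
b = (√(2b))²/2 = 60.99998/2 = 30.49999.
(Check via u − w = 2F/√(2b): u − w = -0.69242, 2F/√(2b) = -0.69242.)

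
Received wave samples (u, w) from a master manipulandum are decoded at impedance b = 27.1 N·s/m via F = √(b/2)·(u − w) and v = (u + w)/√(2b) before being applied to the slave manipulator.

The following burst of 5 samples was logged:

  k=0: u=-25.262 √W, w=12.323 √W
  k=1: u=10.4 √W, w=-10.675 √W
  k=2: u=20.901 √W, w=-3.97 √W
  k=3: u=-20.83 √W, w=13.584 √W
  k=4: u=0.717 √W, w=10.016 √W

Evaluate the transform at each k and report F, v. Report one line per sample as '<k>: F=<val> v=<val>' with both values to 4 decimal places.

k=0: u−w=-37.5850, u+w=-12.9390; √(b/2)=3.6810, √(2b)=7.3621; F=3.6810×(-37.585)=-138.3516, v=-12.9390/7.3621=-1.7575
k=1: u−w=21.0750, u+w=-0.2750; √(b/2)=3.6810, √(2b)=7.3621; F=3.6810×21.075=77.5778, v=-0.2750/7.3621=-0.0374
k=2: u−w=24.8710, u+w=16.9310; √(b/2)=3.6810, √(2b)=7.3621; F=3.6810×24.871=91.5510, v=16.9310/7.3621=2.2998
k=3: u−w=-34.4140, u+w=-7.2460; √(b/2)=3.6810, √(2b)=7.3621; F=3.6810×(-34.414)=-126.6791, v=-7.2460/7.3621=-0.9842
k=4: u−w=-9.2990, u+w=10.7330; √(b/2)=3.6810, √(2b)=7.3621; F=3.6810×(-9.299)=-34.2299, v=10.7330/7.3621=1.4579

0: F=-138.3516 v=-1.7575
1: F=77.5778 v=-0.0374
2: F=91.5510 v=2.2998
3: F=-126.6791 v=-0.9842
4: F=-34.2299 v=1.4579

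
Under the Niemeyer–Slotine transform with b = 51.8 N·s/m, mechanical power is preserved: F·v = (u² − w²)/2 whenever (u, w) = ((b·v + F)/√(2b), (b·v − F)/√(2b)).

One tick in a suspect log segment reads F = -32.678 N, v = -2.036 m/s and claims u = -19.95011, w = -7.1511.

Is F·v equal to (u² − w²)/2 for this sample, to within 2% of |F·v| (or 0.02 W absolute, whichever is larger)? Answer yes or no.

no

F·v = (-32.678)×(-2.036) = 66.53241 W.
(u² − w²)/2 = (398.00689 − 51.13823)/2 = 173.43433 W.
|Δ| = 106.90192;  2% of max(1, |F·v|) = 1.33065.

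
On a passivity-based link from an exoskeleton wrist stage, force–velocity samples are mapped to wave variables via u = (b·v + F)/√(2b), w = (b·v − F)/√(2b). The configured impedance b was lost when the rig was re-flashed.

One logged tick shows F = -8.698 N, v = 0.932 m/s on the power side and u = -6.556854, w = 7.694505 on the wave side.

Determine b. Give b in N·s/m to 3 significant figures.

b = 0.745 N·s/m

u + w = 1.137651;  u + w = √(2b)·v, so √(2b) = 1.137651/0.932 = 1.220656.
b = (√(2b))²/2 = 1.490000/2 = 0.745000.
(Check via u − w = 2F/√(2b): u − w = -14.251359, 2F/√(2b) = -14.251358.)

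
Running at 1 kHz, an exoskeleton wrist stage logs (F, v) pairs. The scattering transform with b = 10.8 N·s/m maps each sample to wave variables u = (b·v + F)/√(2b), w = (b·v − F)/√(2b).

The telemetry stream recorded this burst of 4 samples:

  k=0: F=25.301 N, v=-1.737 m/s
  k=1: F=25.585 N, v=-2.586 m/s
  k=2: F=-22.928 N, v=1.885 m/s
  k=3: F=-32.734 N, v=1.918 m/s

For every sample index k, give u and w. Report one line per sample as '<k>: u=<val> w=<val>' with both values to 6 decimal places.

k=0: b·v=10.8×(-1.737)=-18.759600; √(2b)=4.647580; u=(-18.759600+25.301)/4.647580=1.407485, w=(-18.759600−25.301)/4.647580=-9.480332
k=1: b·v=10.8×(-2.586)=-27.928800; √(2b)=4.647580; u=(-27.928800+25.585)/4.647580=-0.504305, w=(-27.928800−25.585)/4.647580=-11.514336
k=2: b·v=10.8×1.885=20.358000; √(2b)=4.647580; u=(20.358000+(-22.928))/4.647580=-0.552976, w=(20.358000−(-22.928))/4.647580=9.313664
k=3: b·v=10.8×1.918=20.714400; √(2b)=4.647580; u=(20.714400+(-32.734))/4.647580=-2.586206, w=(20.714400−(-32.734))/4.647580=11.500265

0: u=1.407485 w=-9.480332
1: u=-0.504305 w=-11.514336
2: u=-0.552976 w=9.313664
3: u=-2.586206 w=11.500265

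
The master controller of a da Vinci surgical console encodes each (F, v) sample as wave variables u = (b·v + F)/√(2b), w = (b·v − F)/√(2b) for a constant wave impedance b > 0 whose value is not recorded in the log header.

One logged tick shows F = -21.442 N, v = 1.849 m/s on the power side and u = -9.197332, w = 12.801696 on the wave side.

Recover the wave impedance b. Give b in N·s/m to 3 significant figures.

u + w = 3.604364;  u + w = √(2b)·v, so √(2b) = 3.604364/1.849 = 1.949359.
b = (√(2b))²/2 = 3.799999/2 = 1.899999.
(Check via u − w = 2F/√(2b): u − w = -21.999028, 2F/√(2b) = -21.999031.)

b = 1.9 N·s/m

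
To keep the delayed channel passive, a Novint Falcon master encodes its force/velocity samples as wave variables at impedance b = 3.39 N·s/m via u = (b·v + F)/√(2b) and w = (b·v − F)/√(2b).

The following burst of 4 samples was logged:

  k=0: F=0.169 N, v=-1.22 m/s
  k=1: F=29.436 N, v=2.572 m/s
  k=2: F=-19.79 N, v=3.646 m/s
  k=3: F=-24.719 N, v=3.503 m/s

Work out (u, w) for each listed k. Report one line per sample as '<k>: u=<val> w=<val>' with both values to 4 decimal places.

k=0: b·v=3.39×(-1.22)=-4.1358; √(2b)=2.6038; u=(-4.1358+0.169)/2.6038=-1.5234, w=(-4.1358−0.169)/2.6038=-1.6532
k=1: b·v=3.39×2.572=8.7191; √(2b)=2.6038; u=(8.7191+29.436)/2.6038=14.6534, w=(8.7191−29.436)/2.6038=-7.9563
k=2: b·v=3.39×3.646=12.3599; √(2b)=2.6038; u=(12.3599+(-19.79))/2.6038=-2.8535, w=(12.3599−(-19.79))/2.6038=12.3471
k=3: b·v=3.39×3.503=11.8752; √(2b)=2.6038; u=(11.8752+(-24.719))/2.6038=-4.9326, w=(11.8752−(-24.719))/2.6038=14.0539

0: u=-1.5234 w=-1.6532
1: u=14.6534 w=-7.9563
2: u=-2.8535 w=12.3471
3: u=-4.9326 w=14.0539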